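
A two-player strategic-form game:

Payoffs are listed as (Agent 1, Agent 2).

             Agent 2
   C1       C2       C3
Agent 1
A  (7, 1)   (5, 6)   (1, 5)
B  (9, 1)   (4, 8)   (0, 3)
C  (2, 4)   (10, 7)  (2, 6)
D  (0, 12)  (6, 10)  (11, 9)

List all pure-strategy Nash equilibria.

(A, C1): Agent 1 can switch to B (7 → 9). Not NE.
(A, C2): Agent 1 can switch to C (5 → 10). Not NE.
(A, C3): Agent 1 can switch to C (1 → 2). Not NE.
(B, C1): Agent 2 can switch to C2 (1 → 8). Not NE.
(B, C2): Agent 1 can switch to A (4 → 5). Not NE.
(B, C3): Agent 1 can switch to A (0 → 1). Not NE.
(C, C2): Agent 1 gets 10, best alternative 6; Agent 2 gets 7, best alternative 6. No profitable deviation — NE.
(The remaining 5 profiles each have a profitable deviation by the same check.)

(C, C2)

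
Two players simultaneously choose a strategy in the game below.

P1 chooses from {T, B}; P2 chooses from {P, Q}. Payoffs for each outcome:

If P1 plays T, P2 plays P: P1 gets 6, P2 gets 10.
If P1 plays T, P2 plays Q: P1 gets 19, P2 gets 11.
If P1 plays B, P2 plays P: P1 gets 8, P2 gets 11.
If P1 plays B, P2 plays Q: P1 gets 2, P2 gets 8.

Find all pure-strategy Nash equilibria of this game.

For each strategy profile, look for a profitable unilateral deviation.
(T, P): P1 can switch to B (6 → 8). Not NE.
(T, Q): P1 gets 19, best alternative 2; P2 gets 11, best alternative 10. No profitable deviation — NE.
(B, P): P1 gets 8, best alternative 6; P2 gets 11, best alternative 8. No profitable deviation — NE.
(B, Q): P1 can switch to T (2 → 19). Not NE.

The pure Nash equilibria are (T, Q) and (B, P).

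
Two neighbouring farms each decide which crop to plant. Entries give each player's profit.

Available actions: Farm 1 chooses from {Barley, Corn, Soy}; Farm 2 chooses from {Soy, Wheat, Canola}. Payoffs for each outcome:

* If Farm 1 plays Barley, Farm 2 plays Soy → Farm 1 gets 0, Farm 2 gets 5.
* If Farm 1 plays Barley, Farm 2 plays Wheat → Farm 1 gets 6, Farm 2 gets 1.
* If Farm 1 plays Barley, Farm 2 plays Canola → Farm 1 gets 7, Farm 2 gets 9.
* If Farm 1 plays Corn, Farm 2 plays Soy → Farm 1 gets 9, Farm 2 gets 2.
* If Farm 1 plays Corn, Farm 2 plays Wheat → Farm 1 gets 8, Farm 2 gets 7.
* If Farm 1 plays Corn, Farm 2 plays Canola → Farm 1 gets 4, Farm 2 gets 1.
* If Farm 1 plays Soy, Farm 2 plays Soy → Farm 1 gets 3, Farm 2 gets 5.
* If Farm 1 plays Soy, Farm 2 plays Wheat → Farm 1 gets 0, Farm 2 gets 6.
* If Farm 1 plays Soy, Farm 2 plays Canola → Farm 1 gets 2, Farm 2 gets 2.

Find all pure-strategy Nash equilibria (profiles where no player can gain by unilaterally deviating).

(Barley, Canola), (Corn, Wheat)

Farm 1 against Soy: payoffs 0, 9, 3 → best response Corn.
Farm 1 against Wheat: payoffs 6, 8, 0 → best response Corn.
Farm 1 against Canola: payoffs 7, 4, 2 → best response Barley.
Farm 2 against Barley: payoffs 5, 1, 9 → best response Canola.
Farm 2 against Corn: payoffs 2, 7, 1 → best response Wheat.
Farm 2 against Soy: payoffs 5, 6, 2 → best response Wheat.
Mutual best responses: (Barley, Canola); (Corn, Wheat).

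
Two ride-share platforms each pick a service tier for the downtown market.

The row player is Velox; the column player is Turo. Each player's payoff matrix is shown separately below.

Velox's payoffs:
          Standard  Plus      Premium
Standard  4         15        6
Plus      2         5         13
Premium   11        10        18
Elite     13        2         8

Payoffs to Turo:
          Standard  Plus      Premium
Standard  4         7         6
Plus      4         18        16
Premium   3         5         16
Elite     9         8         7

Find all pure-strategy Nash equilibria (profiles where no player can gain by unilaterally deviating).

The pure Nash equilibria are (Standard, Plus) and (Premium, Premium) and (Elite, Standard).

Mark each player's best response to every combination of opponents' strategies; a profile where every player is best-responding is a pure Nash equilibrium.
Velox against Standard: payoffs 4, 2, 11, 13 → best response Elite.
Velox against Plus: payoffs 15, 5, 10, 2 → best response Standard.
Velox against Premium: payoffs 6, 13, 18, 8 → best response Premium.
Turo against Standard: payoffs 4, 7, 6 → best response Plus.
Turo against Plus: payoffs 4, 18, 16 → best response Plus.
Turo against Premium: payoffs 3, 5, 16 → best response Premium.
Turo against Elite: payoffs 9, 8, 7 → best response Standard.
Mutual best responses: (Standard, Plus); (Premium, Premium); (Elite, Standard).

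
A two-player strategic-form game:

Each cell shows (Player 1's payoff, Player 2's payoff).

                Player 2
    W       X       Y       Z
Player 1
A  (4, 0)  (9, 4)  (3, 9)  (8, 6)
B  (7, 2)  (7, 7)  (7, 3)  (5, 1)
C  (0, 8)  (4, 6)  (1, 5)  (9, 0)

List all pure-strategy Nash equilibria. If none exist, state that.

none

Player 1 against W: payoffs 4, 7, 0 → best response B.
Player 1 against X: payoffs 9, 7, 4 → best response A.
Player 1 against Y: payoffs 3, 7, 1 → best response B.
Player 1 against Z: payoffs 8, 5, 9 → best response C.
Player 2 against A: payoffs 0, 4, 9, 6 → best response Y.
Player 2 against B: payoffs 2, 7, 3, 1 → best response X.
Player 2 against C: payoffs 8, 6, 5, 0 → best response W.
No profile is a mutual best response for all players.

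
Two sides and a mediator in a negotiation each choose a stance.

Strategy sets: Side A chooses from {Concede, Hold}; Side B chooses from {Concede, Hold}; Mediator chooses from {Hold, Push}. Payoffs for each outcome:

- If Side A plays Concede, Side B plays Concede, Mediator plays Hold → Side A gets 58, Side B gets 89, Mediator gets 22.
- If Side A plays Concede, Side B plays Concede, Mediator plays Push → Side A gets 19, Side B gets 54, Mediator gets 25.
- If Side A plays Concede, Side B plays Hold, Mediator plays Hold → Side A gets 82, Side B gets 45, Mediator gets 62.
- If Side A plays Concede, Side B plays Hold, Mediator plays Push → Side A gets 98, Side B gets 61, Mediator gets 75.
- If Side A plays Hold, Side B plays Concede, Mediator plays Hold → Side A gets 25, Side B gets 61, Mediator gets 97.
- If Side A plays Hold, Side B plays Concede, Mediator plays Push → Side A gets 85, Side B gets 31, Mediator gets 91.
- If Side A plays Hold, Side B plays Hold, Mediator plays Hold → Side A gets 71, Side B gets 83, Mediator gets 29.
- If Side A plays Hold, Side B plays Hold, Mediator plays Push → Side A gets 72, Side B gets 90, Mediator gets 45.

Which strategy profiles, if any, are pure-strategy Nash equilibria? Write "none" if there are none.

For each strategy profile, look for a profitable unilateral deviation.
(Concede, Concede, Hold): Mediator can switch to Push (22 → 25). Not NE.
(Concede, Concede, Push): Side A can switch to Hold (19 → 85). Not NE.
(Concede, Hold, Hold): Side B can switch to Concede (45 → 89). Not NE.
(Concede, Hold, Push): Side A gets 98, best alternative 72; Side B gets 61, best alternative 54; Mediator gets 75, best alternative 62. No profitable deviation — NE.
(Hold, Concede, Hold): Side A can switch to Concede (25 → 58). Not NE.
(Hold, Concede, Push): Side B can switch to Hold (31 → 90). Not NE.
(Hold, Hold, Hold): Side A can switch to Concede (71 → 82). Not NE.
(Hold, Hold, Push): Side A can switch to Concede (72 → 98). Not NE.

(Concede, Hold, Push)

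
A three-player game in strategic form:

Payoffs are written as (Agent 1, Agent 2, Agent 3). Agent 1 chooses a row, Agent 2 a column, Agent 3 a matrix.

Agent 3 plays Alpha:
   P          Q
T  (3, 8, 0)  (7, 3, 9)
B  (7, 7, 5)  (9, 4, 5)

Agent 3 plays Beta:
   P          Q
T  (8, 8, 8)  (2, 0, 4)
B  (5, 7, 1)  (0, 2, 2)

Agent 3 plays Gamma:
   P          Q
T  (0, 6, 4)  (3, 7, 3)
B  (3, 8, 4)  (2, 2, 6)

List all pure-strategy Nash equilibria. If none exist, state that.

For each player, find the best response to each opponent profile; mutual best responses are the pure NE.
Agent 1 against (P, Alpha): payoffs 3, 7 → best response B.
Agent 1 against (P, Beta): payoffs 8, 5 → best response T.
Agent 1 against (P, Gamma): payoffs 0, 3 → best response B.
Agent 1 against (Q, Alpha): payoffs 7, 9 → best response B.
Agent 1 against (Q, Beta): payoffs 2, 0 → best response T.
Agent 1 against (Q, Gamma): payoffs 3, 2 → best response T.
Agent 2 against (T, Alpha): payoffs 8, 3 → best response P.
Agent 2 against (T, Beta): payoffs 8, 0 → best response P.
Agent 2 against (T, Gamma): payoffs 6, 7 → best response Q.
Agent 2 against (B, Alpha): payoffs 7, 4 → best response P.
Agent 2 against (B, Beta): payoffs 7, 2 → best response P.
Agent 2 against (B, Gamma): payoffs 8, 2 → best response P.
Agent 3 against (T, P): payoffs 0, 8, 4 → best response Beta.
Agent 3 against (T, Q): payoffs 9, 4, 3 → best response Alpha.
Agent 3 against (B, P): payoffs 5, 1, 4 → best response Alpha.
Agent 3 against (B, Q): payoffs 5, 2, 6 → best response Gamma.
Mutual best responses: (T, P, Beta); (B, P, Alpha).

The pure Nash equilibria are (T, P, Beta) and (B, P, Alpha).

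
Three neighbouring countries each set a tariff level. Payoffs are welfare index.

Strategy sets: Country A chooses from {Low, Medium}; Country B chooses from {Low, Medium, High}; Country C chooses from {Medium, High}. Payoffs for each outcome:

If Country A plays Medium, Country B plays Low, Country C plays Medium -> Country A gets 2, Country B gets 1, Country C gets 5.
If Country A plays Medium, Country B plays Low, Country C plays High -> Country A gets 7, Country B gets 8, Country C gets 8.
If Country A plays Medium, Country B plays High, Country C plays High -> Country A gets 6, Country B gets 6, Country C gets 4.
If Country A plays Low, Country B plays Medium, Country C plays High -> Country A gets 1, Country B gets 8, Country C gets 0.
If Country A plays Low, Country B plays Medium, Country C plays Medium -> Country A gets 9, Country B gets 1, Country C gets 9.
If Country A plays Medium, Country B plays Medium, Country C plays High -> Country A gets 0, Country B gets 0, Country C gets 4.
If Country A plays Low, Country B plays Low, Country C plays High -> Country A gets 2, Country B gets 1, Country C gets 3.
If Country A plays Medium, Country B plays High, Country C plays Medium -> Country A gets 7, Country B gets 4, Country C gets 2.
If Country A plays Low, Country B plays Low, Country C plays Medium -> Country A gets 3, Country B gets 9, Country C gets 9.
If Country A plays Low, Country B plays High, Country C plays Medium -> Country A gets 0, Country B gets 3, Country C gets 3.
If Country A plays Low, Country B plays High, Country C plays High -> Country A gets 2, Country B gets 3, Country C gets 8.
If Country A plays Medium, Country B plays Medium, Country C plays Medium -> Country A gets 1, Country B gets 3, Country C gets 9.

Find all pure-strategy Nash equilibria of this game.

(Low, Low, Medium); (Medium, Low, High)

Country A against (Low, Medium): payoffs 3, 2 → best response Low.
Country A against (Low, High): payoffs 2, 7 → best response Medium.
Country A against (Medium, Medium): payoffs 9, 1 → best response Low.
Country A against (Medium, High): payoffs 1, 0 → best response Low.
Country A against (High, Medium): payoffs 0, 7 → best response Medium.
Country A against (High, High): payoffs 2, 6 → best response Medium.
Country B against (Low, Medium): payoffs 9, 1, 3 → best response Low.
Country B against (Low, High): payoffs 1, 8, 3 → best response Medium.
Country B against (Medium, Medium): payoffs 1, 3, 4 → best response High.
Country B against (Medium, High): payoffs 8, 0, 6 → best response Low.
Country C against (Low, Low): payoffs 9, 3 → best response Medium.
Country C against (Low, Medium): payoffs 9, 0 → best response Medium.
Country C against (Low, High): payoffs 3, 8 → best response High.
Country C against (Medium, Low): payoffs 5, 8 → best response High.
Country C against (Medium, Medium): payoffs 9, 4 → best response Medium.
Country C against (Medium, High): payoffs 2, 4 → best response High.
Mutual best responses: (Low, Low, Medium); (Medium, Low, High).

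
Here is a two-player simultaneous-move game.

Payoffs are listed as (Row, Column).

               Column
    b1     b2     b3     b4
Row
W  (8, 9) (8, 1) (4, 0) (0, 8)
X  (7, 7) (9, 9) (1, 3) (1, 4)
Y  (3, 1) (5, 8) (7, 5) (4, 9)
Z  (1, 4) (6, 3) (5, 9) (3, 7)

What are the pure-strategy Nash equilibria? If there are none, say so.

Pure-strategy Nash equilibria: (W, b1) and (X, b2) and (Y, b4)

(W, b1): Row gets 8, best alternative 7; Column gets 9, best alternative 8. No profitable deviation — NE.
(W, b2): Row can switch to X (8 → 9). Not NE.
(W, b3): Row can switch to Y (4 → 7). Not NE.
(W, b4): Row can switch to X (0 → 1). Not NE.
(X, b1): Row can switch to W (7 → 8). Not NE.
(X, b2): Row gets 9, best alternative 8; Column gets 9, best alternative 7. No profitable deviation — NE.
(X, b3): Row can switch to W (1 → 4). Not NE.
(X, b4): Row can switch to Y (1 → 4). Not NE.
(Y, b1): Row can switch to W (3 → 8). Not NE.
(Y, b2): Row can switch to W (5 → 8). Not NE.
(Y, b3): Column can switch to b2 (5 → 8). Not NE.
(Y, b4): Row gets 4, best alternative 3; Column gets 9, best alternative 8. No profitable deviation — NE.
(Z, b1): Row can switch to W (1 → 8). Not NE.
(Z, b2): Row can switch to W (6 → 8). Not NE.
(Z, b3): Row can switch to Y (5 → 7). Not NE.
(The remaining 1 profile has a profitable deviation by the same check.)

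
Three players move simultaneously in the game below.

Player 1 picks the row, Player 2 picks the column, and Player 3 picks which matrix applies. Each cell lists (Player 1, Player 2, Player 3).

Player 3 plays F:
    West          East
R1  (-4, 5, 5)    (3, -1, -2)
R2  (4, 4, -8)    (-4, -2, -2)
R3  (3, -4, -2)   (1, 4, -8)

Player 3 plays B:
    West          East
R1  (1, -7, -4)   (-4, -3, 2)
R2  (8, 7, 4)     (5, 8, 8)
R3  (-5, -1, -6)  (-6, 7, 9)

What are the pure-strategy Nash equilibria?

Pure NE: (R2, East, B)

(R1, West, F): Player 1 can switch to R2 (-4 → 4). Not NE.
(R1, West, B): Player 1 can switch to R2 (1 → 8). Not NE.
(R1, East, F): Player 2 can switch to West (-1 → 5). Not NE.
(R1, East, B): Player 1 can switch to R2 (-4 → 5). Not NE.
(R2, West, F): Player 3 can switch to B (-8 → 4). Not NE.
(R2, West, B): Player 2 can switch to East (7 → 8). Not NE.
(R2, East, F): Player 1 can switch to R1 (-4 → 3). Not NE.
(R2, East, B): Player 1 gets 5, best alternative -4; Player 2 gets 8, best alternative 7; Player 3 gets 8, best alternative -2. No profitable deviation — NE.
(R3, West, F): Player 1 can switch to R2 (3 → 4). Not NE.
(R3, West, B): Player 1 can switch to R1 (-5 → 1). Not NE.
(R3, East, F): Player 1 can switch to R1 (1 → 3). Not NE.
(The remaining 1 profile has a profitable deviation by the same check.)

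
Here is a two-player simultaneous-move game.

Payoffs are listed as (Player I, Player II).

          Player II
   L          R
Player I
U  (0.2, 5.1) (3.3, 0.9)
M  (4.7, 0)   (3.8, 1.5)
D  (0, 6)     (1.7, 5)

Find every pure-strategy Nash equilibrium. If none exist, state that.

The unique pure-strategy Nash equilibrium is (M, R).

Mark each player's best response to every combination of opponents' strategies; a profile where every player is best-responding is a pure Nash equilibrium.
Player I against L: payoffs 0.2, 4.7, 0 → best response M.
Player I against R: payoffs 3.3, 3.8, 1.7 → best response M.
Player II against U: payoffs 5.1, 0.9 → best response L.
Player II against M: payoffs 0, 1.5 → best response R.
Player II against D: payoffs 6, 5 → best response L.
Mutual best responses: (M, R).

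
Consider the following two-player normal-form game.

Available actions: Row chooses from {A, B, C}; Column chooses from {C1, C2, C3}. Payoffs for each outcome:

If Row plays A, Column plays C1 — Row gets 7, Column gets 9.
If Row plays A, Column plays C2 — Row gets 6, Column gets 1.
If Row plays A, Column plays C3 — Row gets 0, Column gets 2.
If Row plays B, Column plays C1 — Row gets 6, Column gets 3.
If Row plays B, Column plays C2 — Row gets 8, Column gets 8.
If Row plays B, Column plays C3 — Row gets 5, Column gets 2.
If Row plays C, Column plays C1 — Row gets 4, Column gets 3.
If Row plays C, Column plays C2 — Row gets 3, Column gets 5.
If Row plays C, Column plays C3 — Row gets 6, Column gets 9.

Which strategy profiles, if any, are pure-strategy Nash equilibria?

Row against C1: payoffs 7, 6, 4 → best response A.
Row against C2: payoffs 6, 8, 3 → best response B.
Row against C3: payoffs 0, 5, 6 → best response C.
Column against A: payoffs 9, 1, 2 → best response C1.
Column against B: payoffs 3, 8, 2 → best response C2.
Column against C: payoffs 3, 5, 9 → best response C3.
Mutual best responses: (A, C1); (B, C2); (C, C3).

(A, C1); (B, C2); (C, C3)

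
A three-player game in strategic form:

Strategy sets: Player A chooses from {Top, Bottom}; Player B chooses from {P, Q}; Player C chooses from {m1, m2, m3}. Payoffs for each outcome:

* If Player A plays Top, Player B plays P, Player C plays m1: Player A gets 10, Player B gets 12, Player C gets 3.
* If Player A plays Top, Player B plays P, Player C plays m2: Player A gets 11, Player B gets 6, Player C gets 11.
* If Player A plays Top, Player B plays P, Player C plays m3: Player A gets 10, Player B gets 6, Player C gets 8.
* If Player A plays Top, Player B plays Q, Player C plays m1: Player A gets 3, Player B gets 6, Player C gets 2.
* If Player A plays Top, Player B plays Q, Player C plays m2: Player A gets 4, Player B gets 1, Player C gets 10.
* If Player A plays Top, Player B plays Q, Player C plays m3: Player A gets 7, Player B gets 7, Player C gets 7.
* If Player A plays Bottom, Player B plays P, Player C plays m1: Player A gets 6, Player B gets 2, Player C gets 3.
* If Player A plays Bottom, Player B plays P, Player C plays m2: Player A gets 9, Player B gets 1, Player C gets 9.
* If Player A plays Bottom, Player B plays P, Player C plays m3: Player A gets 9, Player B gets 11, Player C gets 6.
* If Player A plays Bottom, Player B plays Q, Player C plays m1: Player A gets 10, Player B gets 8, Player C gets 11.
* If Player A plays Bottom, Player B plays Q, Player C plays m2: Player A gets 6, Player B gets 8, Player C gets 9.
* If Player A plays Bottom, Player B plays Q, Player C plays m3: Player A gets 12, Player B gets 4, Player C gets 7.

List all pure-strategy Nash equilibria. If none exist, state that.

(Top, P, m1): Player C can switch to m2 (3 → 11). Not NE.
(Top, P, m2): Player A gets 11, best alternative 9; Player B gets 6, best alternative 1; Player C gets 11, best alternative 8. No profitable deviation — NE.
(Top, P, m3): Player B can switch to Q (6 → 7). Not NE.
(Top, Q, m1): Player A can switch to Bottom (3 → 10). Not NE.
(Top, Q, m2): Player A can switch to Bottom (4 → 6). Not NE.
(Top, Q, m3): Player A can switch to Bottom (7 → 12). Not NE.
(Bottom, P, m1): Player A can switch to Top (6 → 10). Not NE.
(Bottom, P, m2): Player A can switch to Top (9 → 11). Not NE.
(Bottom, P, m3): Player A can switch to Top (9 → 10). Not NE.
(Bottom, Q, m1): Player A gets 10, best alternative 3; Player B gets 8, best alternative 2; Player C gets 11, best alternative 9. No profitable deviation — NE.
(The remaining 2 profiles each have a profitable deviation by the same check.)

Pure-strategy Nash equilibria: (Top, P, m2) and (Bottom, Q, m1)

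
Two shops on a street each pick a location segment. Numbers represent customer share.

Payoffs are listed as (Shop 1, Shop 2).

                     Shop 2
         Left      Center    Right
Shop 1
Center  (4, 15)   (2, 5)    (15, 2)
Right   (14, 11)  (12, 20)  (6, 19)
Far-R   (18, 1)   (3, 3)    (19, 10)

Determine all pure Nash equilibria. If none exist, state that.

(Right, Center), (Far-R, Right)

(Center, Left): Shop 1 can switch to Right (4 → 14). Not NE.
(Center, Center): Shop 1 can switch to Right (2 → 12). Not NE.
(Center, Right): Shop 1 can switch to Far-R (15 → 19). Not NE.
(Right, Left): Shop 1 can switch to Far-R (14 → 18). Not NE.
(Right, Center): Shop 1 gets 12, best alternative 3; Shop 2 gets 20, best alternative 19. No profitable deviation — NE.
(Right, Right): Shop 1 can switch to Center (6 → 15). Not NE.
(Far-R, Left): Shop 2 can switch to Center (1 → 3). Not NE.
(Far-R, Center): Shop 1 can switch to Right (3 → 12). Not NE.
(Far-R, Right): Shop 1 gets 19, best alternative 15; Shop 2 gets 10, best alternative 3. No profitable deviation — NE.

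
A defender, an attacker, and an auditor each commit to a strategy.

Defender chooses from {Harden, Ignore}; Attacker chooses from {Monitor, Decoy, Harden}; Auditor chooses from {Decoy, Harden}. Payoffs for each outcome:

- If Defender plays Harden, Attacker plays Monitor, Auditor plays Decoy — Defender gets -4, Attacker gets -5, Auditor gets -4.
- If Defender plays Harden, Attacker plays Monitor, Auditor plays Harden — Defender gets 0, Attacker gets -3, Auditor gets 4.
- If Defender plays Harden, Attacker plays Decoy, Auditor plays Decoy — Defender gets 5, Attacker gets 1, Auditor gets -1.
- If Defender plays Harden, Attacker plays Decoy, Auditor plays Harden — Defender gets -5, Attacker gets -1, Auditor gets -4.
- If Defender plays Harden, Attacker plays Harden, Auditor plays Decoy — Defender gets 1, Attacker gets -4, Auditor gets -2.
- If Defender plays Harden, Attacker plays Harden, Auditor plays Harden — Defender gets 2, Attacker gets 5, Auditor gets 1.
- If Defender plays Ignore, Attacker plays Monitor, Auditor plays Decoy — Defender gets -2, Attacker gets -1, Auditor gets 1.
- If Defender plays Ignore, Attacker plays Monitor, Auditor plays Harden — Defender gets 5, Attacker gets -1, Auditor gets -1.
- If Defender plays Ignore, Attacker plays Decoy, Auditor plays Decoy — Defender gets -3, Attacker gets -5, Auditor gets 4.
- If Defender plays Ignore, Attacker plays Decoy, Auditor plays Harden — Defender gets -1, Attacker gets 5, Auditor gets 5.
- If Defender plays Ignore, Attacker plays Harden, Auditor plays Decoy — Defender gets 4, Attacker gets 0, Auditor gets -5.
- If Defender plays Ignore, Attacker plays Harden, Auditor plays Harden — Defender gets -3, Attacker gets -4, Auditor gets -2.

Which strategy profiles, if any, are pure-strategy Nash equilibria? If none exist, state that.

The pure Nash equilibria are (Harden, Decoy, Decoy) and (Harden, Harden, Harden) and (Ignore, Decoy, Harden).

For each strategy profile, look for a profitable unilateral deviation.
(Harden, Monitor, Decoy): Defender can switch to Ignore (-4 → -2). Not NE.
(Harden, Monitor, Harden): Defender can switch to Ignore (0 → 5). Not NE.
(Harden, Decoy, Decoy): Defender gets 5, best alternative -3; Attacker gets 1, best alternative -4; Auditor gets -1, best alternative -4. No profitable deviation — NE.
(Harden, Decoy, Harden): Defender can switch to Ignore (-5 → -1). Not NE.
(Harden, Harden, Decoy): Defender can switch to Ignore (1 → 4). Not NE.
(Harden, Harden, Harden): Defender gets 2, best alternative -3; Attacker gets 5, best alternative -1; Auditor gets 1, best alternative -2. No profitable deviation — NE.
(Ignore, Monitor, Decoy): Attacker can switch to Harden (-1 → 0). Not NE.
(Ignore, Monitor, Harden): Attacker can switch to Decoy (-1 → 5). Not NE.
(Ignore, Decoy, Decoy): Defender can switch to Harden (-3 → 5). Not NE.
(Ignore, Decoy, Harden): Defender gets -1, best alternative -5; Attacker gets 5, best alternative -1; Auditor gets 5, best alternative 4. No profitable deviation — NE.
(Ignore, Harden, Decoy): Auditor can switch to Harden (-5 → -2). Not NE.
(The remaining 1 profile has a profitable deviation by the same check.)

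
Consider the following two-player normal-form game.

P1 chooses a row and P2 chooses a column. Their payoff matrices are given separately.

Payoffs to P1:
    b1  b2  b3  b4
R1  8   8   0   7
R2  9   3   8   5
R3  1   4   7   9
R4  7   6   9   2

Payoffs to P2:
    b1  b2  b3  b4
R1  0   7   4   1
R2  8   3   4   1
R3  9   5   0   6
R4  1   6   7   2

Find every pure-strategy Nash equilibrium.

The pure Nash equilibria are (R1, b2); (R2, b1); (R4, b3).

For each player, find the best response to each opponent profile; mutual best responses are the pure NE.
P1 against b1: payoffs 8, 9, 1, 7 → best response R2.
P1 against b2: payoffs 8, 3, 4, 6 → best response R1.
P1 against b3: payoffs 0, 8, 7, 9 → best response R4.
P1 against b4: payoffs 7, 5, 9, 2 → best response R3.
P2 against R1: payoffs 0, 7, 4, 1 → best response b2.
P2 against R2: payoffs 8, 3, 4, 1 → best response b1.
P2 against R3: payoffs 9, 5, 0, 6 → best response b1.
P2 against R4: payoffs 1, 6, 7, 2 → best response b3.
Mutual best responses: (R1, b2); (R2, b1); (R4, b3).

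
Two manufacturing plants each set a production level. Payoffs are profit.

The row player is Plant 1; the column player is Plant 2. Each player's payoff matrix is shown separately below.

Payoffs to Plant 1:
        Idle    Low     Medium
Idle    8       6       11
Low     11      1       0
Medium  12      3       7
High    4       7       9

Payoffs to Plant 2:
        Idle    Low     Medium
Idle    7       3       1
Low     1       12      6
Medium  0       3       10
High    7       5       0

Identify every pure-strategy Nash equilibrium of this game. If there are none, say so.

This game has no pure Nash equilibrium.

Plant 1 against Idle: payoffs 8, 11, 12, 4 → best response Medium.
Plant 1 against Low: payoffs 6, 1, 3, 7 → best response High.
Plant 1 against Medium: payoffs 11, 0, 7, 9 → best response Idle.
Plant 2 against Idle: payoffs 7, 3, 1 → best response Idle.
Plant 2 against Low: payoffs 1, 12, 6 → best response Low.
Plant 2 against Medium: payoffs 0, 3, 10 → best response Medium.
Plant 2 against High: payoffs 7, 5, 0 → best response Idle.
No profile is a mutual best response for all players.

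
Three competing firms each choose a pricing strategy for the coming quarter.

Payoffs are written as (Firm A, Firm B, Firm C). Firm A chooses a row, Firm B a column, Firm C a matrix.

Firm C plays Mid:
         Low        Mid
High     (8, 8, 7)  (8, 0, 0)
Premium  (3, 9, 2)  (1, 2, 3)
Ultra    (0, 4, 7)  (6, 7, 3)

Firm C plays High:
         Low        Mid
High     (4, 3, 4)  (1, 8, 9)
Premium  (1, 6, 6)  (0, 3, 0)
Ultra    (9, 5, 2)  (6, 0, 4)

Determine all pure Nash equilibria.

Firm A against (Low, Mid): payoffs 8, 3, 0 → best response High.
Firm A against (Low, High): payoffs 4, 1, 9 → best response Ultra.
Firm A against (Mid, Mid): payoffs 8, 1, 6 → best response High.
Firm A against (Mid, High): payoffs 1, 0, 6 → best response Ultra.
Firm B against (High, Mid): payoffs 8, 0 → best response Low.
Firm B against (High, High): payoffs 3, 8 → best response Mid.
Firm B against (Premium, Mid): payoffs 9, 2 → best response Low.
Firm B against (Premium, High): payoffs 6, 3 → best response Low.
Firm B against (Ultra, Mid): payoffs 4, 7 → best response Mid.
Firm B against (Ultra, High): payoffs 5, 0 → best response Low.
Firm C against (High, Low): payoffs 7, 4 → best response Mid.
Firm C against (High, Mid): payoffs 0, 9 → best response High.
Firm C against (Premium, Low): payoffs 2, 6 → best response High.
Firm C against (Premium, Mid): payoffs 3, 0 → best response Mid.
Firm C against (Ultra, Low): payoffs 7, 2 → best response Mid.
Firm C against (Ultra, Mid): payoffs 3, 4 → best response High.
Mutual best responses: (High, Low, Mid).

The unique pure-strategy Nash equilibrium is (High, Low, Mid).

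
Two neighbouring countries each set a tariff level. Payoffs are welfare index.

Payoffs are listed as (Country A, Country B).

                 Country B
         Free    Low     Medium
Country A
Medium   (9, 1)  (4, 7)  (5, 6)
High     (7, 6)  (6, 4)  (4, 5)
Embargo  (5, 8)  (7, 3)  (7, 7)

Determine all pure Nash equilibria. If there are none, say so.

There is no pure-strategy Nash equilibrium.

(Medium, Free): Country B can switch to Low (1 → 7). Not NE.
(Medium, Low): Country A can switch to High (4 → 6). Not NE.
(Medium, Medium): Country A can switch to Embargo (5 → 7). Not NE.
(High, Free): Country A can switch to Medium (7 → 9). Not NE.
(High, Low): Country A can switch to Embargo (6 → 7). Not NE.
(High, Medium): Country A can switch to Medium (4 → 5). Not NE.
(Embargo, Free): Country A can switch to Medium (5 → 9). Not NE.
(Embargo, Low): Country B can switch to Free (3 → 8). Not NE.
(The remaining 1 profile has a profitable deviation by the same check.)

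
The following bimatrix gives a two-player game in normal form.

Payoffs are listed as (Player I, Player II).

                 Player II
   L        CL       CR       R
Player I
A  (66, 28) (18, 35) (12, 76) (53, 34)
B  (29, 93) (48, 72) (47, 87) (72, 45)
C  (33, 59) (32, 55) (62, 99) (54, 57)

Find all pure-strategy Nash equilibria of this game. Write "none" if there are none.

Mark each player's best response to every combination of opponents' strategies; a profile where every player is best-responding is a pure Nash equilibrium.
Player I against L: payoffs 66, 29, 33 → best response A.
Player I against CL: payoffs 18, 48, 32 → best response B.
Player I against CR: payoffs 12, 47, 62 → best response C.
Player I against R: payoffs 53, 72, 54 → best response B.
Player II against A: payoffs 28, 35, 76, 34 → best response CR.
Player II against B: payoffs 93, 72, 87, 45 → best response L.
Player II against C: payoffs 59, 55, 99, 57 → best response CR.
Mutual best responses: (C, CR).

Pure NE: (C, CR)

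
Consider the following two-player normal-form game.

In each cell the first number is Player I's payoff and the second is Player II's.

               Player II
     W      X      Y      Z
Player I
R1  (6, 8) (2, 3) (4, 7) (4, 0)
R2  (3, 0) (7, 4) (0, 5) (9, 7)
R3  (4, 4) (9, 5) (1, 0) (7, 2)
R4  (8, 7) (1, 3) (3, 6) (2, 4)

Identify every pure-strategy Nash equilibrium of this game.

(R2, Z); (R3, X); (R4, W)

(R1, W): Player I can switch to R4 (6 → 8). Not NE.
(R1, X): Player I can switch to R2 (2 → 7). Not NE.
(R1, Y): Player II can switch to W (7 → 8). Not NE.
(R1, Z): Player I can switch to R2 (4 → 9). Not NE.
(R2, W): Player I can switch to R1 (3 → 6). Not NE.
(R2, X): Player I can switch to R3 (7 → 9). Not NE.
(R2, Y): Player I can switch to R1 (0 → 4). Not NE.
(R2, Z): Player I gets 9, best alternative 7; Player II gets 7, best alternative 5. No profitable deviation — NE.
(R3, W): Player I can switch to R1 (4 → 6). Not NE.
(R3, X): Player I gets 9, best alternative 7; Player II gets 5, best alternative 4. No profitable deviation — NE.
(R4, W): Player I gets 8, best alternative 6; Player II gets 7, best alternative 6. No profitable deviation — NE.
(The remaining 5 profiles each have a profitable deviation by the same check.)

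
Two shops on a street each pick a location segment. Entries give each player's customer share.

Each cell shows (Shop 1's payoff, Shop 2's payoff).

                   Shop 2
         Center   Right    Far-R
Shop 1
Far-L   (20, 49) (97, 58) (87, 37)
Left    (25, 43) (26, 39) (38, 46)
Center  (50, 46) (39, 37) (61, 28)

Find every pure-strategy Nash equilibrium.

For each strategy profile, look for a profitable unilateral deviation.
(Far-L, Center): Shop 1 can switch to Left (20 → 25). Not NE.
(Far-L, Right): Shop 1 gets 97, best alternative 39; Shop 2 gets 58, best alternative 49. No profitable deviation — NE.
(Far-L, Far-R): Shop 2 can switch to Center (37 → 49). Not NE.
(Left, Center): Shop 1 can switch to Center (25 → 50). Not NE.
(Left, Right): Shop 1 can switch to Far-L (26 → 97). Not NE.
(Left, Far-R): Shop 1 can switch to Far-L (38 → 87). Not NE.
(Center, Center): Shop 1 gets 50, best alternative 25; Shop 2 gets 46, best alternative 37. No profitable deviation — NE.
(Center, Right): Shop 1 can switch to Far-L (39 → 97). Not NE.
(Center, Far-R): Shop 1 can switch to Far-L (61 → 87). Not NE.

(Far-L, Right), (Center, Center)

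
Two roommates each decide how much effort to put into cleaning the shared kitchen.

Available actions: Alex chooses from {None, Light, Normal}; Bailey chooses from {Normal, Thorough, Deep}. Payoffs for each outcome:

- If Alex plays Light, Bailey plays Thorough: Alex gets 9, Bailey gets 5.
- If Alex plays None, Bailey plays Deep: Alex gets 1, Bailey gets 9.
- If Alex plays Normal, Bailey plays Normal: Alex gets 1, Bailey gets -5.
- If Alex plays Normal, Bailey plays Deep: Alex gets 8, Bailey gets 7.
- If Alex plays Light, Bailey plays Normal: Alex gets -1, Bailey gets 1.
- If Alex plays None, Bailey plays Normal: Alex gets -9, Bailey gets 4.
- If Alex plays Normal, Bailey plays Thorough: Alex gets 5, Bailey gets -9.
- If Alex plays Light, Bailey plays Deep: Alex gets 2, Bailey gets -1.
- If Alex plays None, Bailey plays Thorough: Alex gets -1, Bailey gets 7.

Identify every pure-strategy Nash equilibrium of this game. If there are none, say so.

For each player, find the best response to each opponent profile; mutual best responses are the pure NE.
Alex against Normal: payoffs -9, -1, 1 → best response Normal.
Alex against Thorough: payoffs -1, 9, 5 → best response Light.
Alex against Deep: payoffs 1, 2, 8 → best response Normal.
Bailey against None: payoffs 4, 7, 9 → best response Deep.
Bailey against Light: payoffs 1, 5, -1 → best response Thorough.
Bailey against Normal: payoffs -5, -9, 7 → best response Deep.
Mutual best responses: (Light, Thorough); (Normal, Deep).

Pure-strategy Nash equilibria: (Light, Thorough), (Normal, Deep)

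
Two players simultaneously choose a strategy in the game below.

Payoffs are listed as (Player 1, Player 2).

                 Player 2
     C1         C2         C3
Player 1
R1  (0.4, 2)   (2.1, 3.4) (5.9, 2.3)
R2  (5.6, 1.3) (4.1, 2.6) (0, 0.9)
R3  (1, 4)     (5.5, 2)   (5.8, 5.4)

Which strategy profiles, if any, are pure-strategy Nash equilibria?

Player 1 against C1: payoffs 0.4, 5.6, 1 → best response R2.
Player 1 against C2: payoffs 2.1, 4.1, 5.5 → best response R3.
Player 1 against C3: payoffs 5.9, 0, 5.8 → best response R1.
Player 2 against R1: payoffs 2, 3.4, 2.3 → best response C2.
Player 2 against R2: payoffs 1.3, 2.6, 0.9 → best response C2.
Player 2 against R3: payoffs 4, 2, 5.4 → best response C3.
No profile is a mutual best response for all players.

none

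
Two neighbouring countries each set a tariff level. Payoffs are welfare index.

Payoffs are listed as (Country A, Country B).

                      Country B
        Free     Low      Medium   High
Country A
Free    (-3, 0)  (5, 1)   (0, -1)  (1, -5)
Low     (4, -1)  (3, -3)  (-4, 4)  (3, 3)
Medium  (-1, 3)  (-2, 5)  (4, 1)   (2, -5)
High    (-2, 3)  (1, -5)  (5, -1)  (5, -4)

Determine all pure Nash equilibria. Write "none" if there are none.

(Free, Low)

(Free, Free): Country A can switch to Low (-3 → 4). Not NE.
(Free, Low): Country A gets 5, best alternative 3; Country B gets 1, best alternative 0. No profitable deviation — NE.
(Free, Medium): Country A can switch to Medium (0 → 4). Not NE.
(Free, High): Country A can switch to Low (1 → 3). Not NE.
(Low, Free): Country B can switch to Medium (-1 → 4). Not NE.
(Low, Low): Country A can switch to Free (3 → 5). Not NE.
(Low, Medium): Country A can switch to Free (-4 → 0). Not NE.
(Low, High): Country A can switch to High (3 → 5). Not NE.
(Medium, Free): Country A can switch to Low (-1 → 4). Not NE.
(The remaining 7 profiles each have a profitable deviation by the same check.)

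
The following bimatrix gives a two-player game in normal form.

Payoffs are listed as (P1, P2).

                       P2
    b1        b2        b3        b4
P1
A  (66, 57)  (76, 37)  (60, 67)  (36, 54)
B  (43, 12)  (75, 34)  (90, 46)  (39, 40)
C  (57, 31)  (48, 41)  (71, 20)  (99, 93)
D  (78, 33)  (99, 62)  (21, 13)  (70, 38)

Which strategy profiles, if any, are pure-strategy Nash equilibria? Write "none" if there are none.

P1 against b1: payoffs 66, 43, 57, 78 → best response D.
P1 against b2: payoffs 76, 75, 48, 99 → best response D.
P1 against b3: payoffs 60, 90, 71, 21 → best response B.
P1 against b4: payoffs 36, 39, 99, 70 → best response C.
P2 against A: payoffs 57, 37, 67, 54 → best response b3.
P2 against B: payoffs 12, 34, 46, 40 → best response b3.
P2 against C: payoffs 31, 41, 20, 93 → best response b4.
P2 against D: payoffs 33, 62, 13, 38 → best response b2.
Mutual best responses: (B, b3); (C, b4); (D, b2).

The pure Nash equilibria are (B, b3) and (C, b4) and (D, b2).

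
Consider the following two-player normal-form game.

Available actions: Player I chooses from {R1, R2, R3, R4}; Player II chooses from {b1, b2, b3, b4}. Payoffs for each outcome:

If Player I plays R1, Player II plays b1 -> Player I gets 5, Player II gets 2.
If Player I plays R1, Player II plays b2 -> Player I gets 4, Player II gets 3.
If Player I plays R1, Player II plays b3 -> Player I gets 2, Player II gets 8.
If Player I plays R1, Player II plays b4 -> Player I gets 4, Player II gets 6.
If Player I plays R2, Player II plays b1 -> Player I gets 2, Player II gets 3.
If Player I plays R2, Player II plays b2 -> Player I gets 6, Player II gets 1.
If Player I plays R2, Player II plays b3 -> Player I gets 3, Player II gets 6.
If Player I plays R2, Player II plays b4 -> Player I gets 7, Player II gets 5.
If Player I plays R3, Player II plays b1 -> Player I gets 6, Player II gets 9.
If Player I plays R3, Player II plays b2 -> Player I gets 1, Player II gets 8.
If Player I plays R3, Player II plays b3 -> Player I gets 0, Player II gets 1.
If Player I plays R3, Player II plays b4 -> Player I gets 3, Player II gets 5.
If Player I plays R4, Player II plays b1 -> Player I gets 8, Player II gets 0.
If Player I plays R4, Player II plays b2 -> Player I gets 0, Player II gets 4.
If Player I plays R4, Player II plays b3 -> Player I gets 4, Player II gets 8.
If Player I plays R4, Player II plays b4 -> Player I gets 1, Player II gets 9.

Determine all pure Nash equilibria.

There is no pure-strategy Nash equilibrium.

For each player, find the best response to each opponent profile; mutual best responses are the pure NE.
Player I against b1: payoffs 5, 2, 6, 8 → best response R4.
Player I against b2: payoffs 4, 6, 1, 0 → best response R2.
Player I against b3: payoffs 2, 3, 0, 4 → best response R4.
Player I against b4: payoffs 4, 7, 3, 1 → best response R2.
Player II against R1: payoffs 2, 3, 8, 6 → best response b3.
Player II against R2: payoffs 3, 1, 6, 5 → best response b3.
Player II against R3: payoffs 9, 8, 1, 5 → best response b1.
Player II against R4: payoffs 0, 4, 8, 9 → best response b4.
No profile is a mutual best response for all players.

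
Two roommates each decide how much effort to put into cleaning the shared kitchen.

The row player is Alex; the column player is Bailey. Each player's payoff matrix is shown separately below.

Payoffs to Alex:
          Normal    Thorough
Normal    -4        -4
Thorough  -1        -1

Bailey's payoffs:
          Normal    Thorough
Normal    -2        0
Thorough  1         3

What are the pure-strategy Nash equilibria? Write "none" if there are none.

Alex against Normal: payoffs -4, -1 → best response Thorough.
Alex against Thorough: payoffs -4, -1 → best response Thorough.
Bailey against Normal: payoffs -2, 0 → best response Thorough.
Bailey against Thorough: payoffs 1, 3 → best response Thorough.
Mutual best responses: (Thorough, Thorough).

The unique pure-strategy Nash equilibrium is (Thorough, Thorough).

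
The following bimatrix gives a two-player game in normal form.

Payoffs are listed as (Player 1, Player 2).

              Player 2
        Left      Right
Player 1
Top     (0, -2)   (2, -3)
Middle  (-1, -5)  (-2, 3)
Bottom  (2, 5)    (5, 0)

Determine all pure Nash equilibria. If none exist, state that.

Pure NE: (Bottom, Left)

(Top, Left): Player 1 can switch to Bottom (0 → 2). Not NE.
(Top, Right): Player 1 can switch to Bottom (2 → 5). Not NE.
(Middle, Left): Player 1 can switch to Top (-1 → 0). Not NE.
(Middle, Right): Player 1 can switch to Top (-2 → 2). Not NE.
(Bottom, Left): Player 1 gets 2, best alternative 0; Player 2 gets 5, best alternative 0. No profitable deviation — NE.
(Bottom, Right): Player 2 can switch to Left (0 → 5). Not NE.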